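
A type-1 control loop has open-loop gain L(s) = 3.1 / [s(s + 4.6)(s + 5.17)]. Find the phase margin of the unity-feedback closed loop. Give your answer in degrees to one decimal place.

86.9°

Gain crossover: |L(jω)| = 1 at ω ≈ 0.13 rad/s.
∠L(j0.13) = −90° − arctan(0.13/4.6) − arctan(0.13/5.17) ≈ -93.07°
PM = 180° + (-93.07°) = 86.93°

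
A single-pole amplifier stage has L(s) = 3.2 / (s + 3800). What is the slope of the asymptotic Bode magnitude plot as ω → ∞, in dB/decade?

With 0 zeros and 1 pole, the high-frequency asymptotic slope is 20 × (0 − 1) = -20 dB/decade.

-20 dB/decade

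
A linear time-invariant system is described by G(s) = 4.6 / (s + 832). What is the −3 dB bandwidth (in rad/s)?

832 rad/s

For a single-pole low-pass, the −3 dB point is at the pole: ω = 832 rad/s.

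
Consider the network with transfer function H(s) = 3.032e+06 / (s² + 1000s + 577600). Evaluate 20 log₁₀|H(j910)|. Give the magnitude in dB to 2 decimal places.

10.14 dB

|(j910)² + 1000(j910) + 577600| = |-2.505e+05 + j9.1e+05| = 9.438e+05
|H(j910)| = 3.032e+06 / 9.438e+05 = 3.2124
20 log₁₀(3.2124) = 10.137 dB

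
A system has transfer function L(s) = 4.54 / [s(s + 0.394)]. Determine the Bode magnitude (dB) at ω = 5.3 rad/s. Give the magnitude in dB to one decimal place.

-15.9 dB

|j5.3 + 0.394| = √(5.3² + 0.394²) = 5.315
|j5.3| = 5.3
|L(j5.3)| = 4.54 / (5.315 × 5.3) = 0.16118
20 log₁₀(0.16118) = -15.85 dB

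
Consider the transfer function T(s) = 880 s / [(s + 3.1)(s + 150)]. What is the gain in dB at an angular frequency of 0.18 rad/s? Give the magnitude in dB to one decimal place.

-9.4 dB

|j0.18| = 0.18
|j0.18 + 3.1| = √(0.18² + 3.1²) = 3.105
|j0.18 + 150| = √(0.18² + 150²) = 150
|T(j0.18)| = 880 × 0.18 / (3.105 × 150) = 0.34007
20 log₁₀(0.34007) = -9.37 dB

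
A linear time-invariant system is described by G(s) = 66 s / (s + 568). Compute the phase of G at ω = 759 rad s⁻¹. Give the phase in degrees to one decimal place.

∠(j759) = 90.00°
∠(j759 + 568) = arctan(759/568) = 53.19°
∠G(j759) = 90.00° − 53.19° = 36.81°

36.8 deg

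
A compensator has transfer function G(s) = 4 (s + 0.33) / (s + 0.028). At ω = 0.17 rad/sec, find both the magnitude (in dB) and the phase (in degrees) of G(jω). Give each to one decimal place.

|j0.17 + 0.33| = √(0.17² + 0.33²) = 0.3712
|j0.17 + 0.028| = √(0.17² + 0.028²) = 0.1723
|G(j0.17)| = 4 × 0.3712 / 0.1723 = 8.6183
20 log₁₀(8.6183) = 18.71 dB
∠(j0.17 + 0.33) = arctan(0.17/0.33) = 27.26°
∠(j0.17 + 0.028) = arctan(0.17/0.028) = 80.65°
∠G(j0.17) = 27.26° − 80.65° = -53.39°

|G| = 18.7 dB, ∠G = -53.4°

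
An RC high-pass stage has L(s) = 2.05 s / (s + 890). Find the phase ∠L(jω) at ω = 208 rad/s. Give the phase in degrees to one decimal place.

76.8°

∠(j208) = 90.00°
∠(j208 + 890) = arctan(208/890) = 13.15°
∠L(j208) = 90.00° − 13.15° = 76.85°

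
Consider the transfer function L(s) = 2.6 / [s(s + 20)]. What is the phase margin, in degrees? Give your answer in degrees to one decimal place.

89.6 deg

Gain crossover: |L(jω)| = 1 at ω ≈ 0.13 rad/s.
∠L(j0.13) = −90° − arctan(0.13/20) ≈ -90.37°
PM = 180° + (-90.37°) = 89.63°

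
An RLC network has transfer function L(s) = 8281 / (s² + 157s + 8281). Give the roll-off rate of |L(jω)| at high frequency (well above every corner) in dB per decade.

With 0 zeros and 2 poles, the high-frequency asymptotic slope is 20 × (0 − 2) = -40 dB/decade.

-40 dB/decade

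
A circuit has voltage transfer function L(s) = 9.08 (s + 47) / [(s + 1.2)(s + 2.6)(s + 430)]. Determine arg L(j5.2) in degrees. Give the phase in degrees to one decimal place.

∠(j5.2 + 47) = arctan(5.2/47) = 6.31°
∠(j5.2 + 1.2) = arctan(5.2/1.2) = 77.01°
∠(j5.2 + 2.6) = arctan(5.2/2.6) = 63.43°
∠(j5.2 + 430) = arctan(5.2/430) = 0.69°
∠L(j5.2) = 6.31° − (77.01° + 63.43° + 0.69°) = -134.82°

-134.8°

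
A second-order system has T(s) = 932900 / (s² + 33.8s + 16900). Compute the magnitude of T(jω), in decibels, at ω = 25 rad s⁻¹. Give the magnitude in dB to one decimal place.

35.2 dB

|(j25)² + 33.8(j25) + 16900| = |16275 + j845| = 1.63e+04
|T(j25)| = 932900 / 1.63e+04 = 57.244
20 log₁₀(57.244) = 35.15 dB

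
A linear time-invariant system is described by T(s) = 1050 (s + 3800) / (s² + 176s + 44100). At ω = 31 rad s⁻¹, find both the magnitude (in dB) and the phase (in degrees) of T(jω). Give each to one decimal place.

|j31 + 3800| = √(31² + 3800²) = 3800
|(j31)² + 176(j31) + 44100| = |43139 + j5456| = 4.348e+04
|T(j31)| = 1050 × 3800 / 4.348e+04 = 91.764
20 log₁₀(91.764) = 39.25 dB
∠(j31 + 3800) = arctan(31/3800) = 0.47°
∠[(j31)² + 176(j31) + 44100] = ∠[43139 + j5456] = 7.21°
∠T(j31) = 0.47° − 7.21° = -6.74°

|T| = 39.3 dB, ∠T = -6.7°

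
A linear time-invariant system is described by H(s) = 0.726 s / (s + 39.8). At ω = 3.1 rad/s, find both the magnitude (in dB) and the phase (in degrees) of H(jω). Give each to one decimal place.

|H| = -25.0 dB, ∠H = 85.5°

|j3.1| = 3.1
|j3.1 + 39.8| = √(3.1² + 39.8²) = 39.92
|H(j3.1)| = 0.726 × 3.1 / 39.92 = 0.056377
20 log₁₀(0.056377) = -24.98 dB
∠(j3.1) = 90.00°
∠(j3.1 + 39.8) = arctan(3.1/39.8) = 4.45°
∠H(j3.1) = 90.00° − 4.45° = 85.55°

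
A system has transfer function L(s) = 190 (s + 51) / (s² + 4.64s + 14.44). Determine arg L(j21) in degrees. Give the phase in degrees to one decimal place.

∠(j21 + 51) = arctan(21/51) = 22.38°
∠[(j21)² + 4.64(j21) + 14.44] = ∠[-426.56 + j97.44] = 167.13°
∠L(j21) = 22.38° − 167.13° = -144.75°

-144.8°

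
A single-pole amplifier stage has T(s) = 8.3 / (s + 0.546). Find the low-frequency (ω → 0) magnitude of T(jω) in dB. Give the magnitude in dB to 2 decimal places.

T(0) = 8.3 / 0.546 = 15.201
20 log₁₀(15.201) = 23.638 dB

23.64 dB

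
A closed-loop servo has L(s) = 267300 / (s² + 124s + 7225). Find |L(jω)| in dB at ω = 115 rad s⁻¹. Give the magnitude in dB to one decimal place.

|(j115)² + 124(j115) + 7225| = |-6000 + j14260| = 1.547e+04
|L(j115)| = 267300 / 1.547e+04 = 17.278
20 log₁₀(17.278) = 24.75 dB

24.7 dB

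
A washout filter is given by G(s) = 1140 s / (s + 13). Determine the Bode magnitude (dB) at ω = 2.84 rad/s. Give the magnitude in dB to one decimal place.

|j2.84| = 2.84
|j2.84 + 13| = √(2.84² + 13²) = 13.31
|G(j2.84)| = 1140 × 2.84 / 13.31 = 243.31
20 log₁₀(243.31) = 47.72 dB

47.7 dB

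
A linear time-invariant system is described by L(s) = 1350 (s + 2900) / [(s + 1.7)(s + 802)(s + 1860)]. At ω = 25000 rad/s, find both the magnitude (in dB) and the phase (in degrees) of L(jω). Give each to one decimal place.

|L| = -113.3 dB, ∠L = -180.5°

|j25000 + 2900| = √(25000² + 2900²) = 2.517e+04
|j25000 + 1.7| = √(25000² + 1.7²) = 2.5e+04
|j25000 + 802| = √(25000² + 802²) = 2.501e+04
|j25000 + 1860| = √(25000² + 1860²) = 2.507e+04
|L(j25000)| = 1350 × 2.517e+04 / (2.5e+04 × 2.501e+04 × 2.507e+04) = 2.1674e-06
20 log₁₀(2.1674e-06) = -113.28 dB
∠(j25000 + 2900) = arctan(25000/2900) = 83.38°
∠(j25000 + 1.7) = arctan(25000/1.7) = 90.00°
∠(j25000 + 802) = arctan(25000/802) = 88.16°
∠(j25000 + 1860) = arctan(25000/1860) = 85.75°
∠L(j25000) = 83.38° − (90.00° + 88.16° + 85.75°) = -180.52°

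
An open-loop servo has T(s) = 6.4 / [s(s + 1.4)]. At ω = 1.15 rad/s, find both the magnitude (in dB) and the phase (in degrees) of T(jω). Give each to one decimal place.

|T| = 9.7 dB, ∠T = -129.4°

|j1.15 + 1.4| = √(1.15² + 1.4²) = 1.812
|j1.15| = 1.15
|T(j1.15)| = 6.4 / (1.812 × 1.15) = 3.0717
20 log₁₀(3.0717) = 9.75 dB
∠(j1.15 + 1.4) = arctan(1.15/1.4) = 39.40°
∠(j1.15) = 90.00°
∠T(j1.15) = − (39.40° + 90.00°) = -129.40°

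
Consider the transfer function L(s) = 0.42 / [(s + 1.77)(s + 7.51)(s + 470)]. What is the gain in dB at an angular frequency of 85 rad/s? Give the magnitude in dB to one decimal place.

-138.3 dB

|j85 + 1.77| = √(85² + 1.77²) = 85.02
|j85 + 7.51| = √(85² + 7.51²) = 85.33
|j85 + 470| = √(85² + 470²) = 477.6
|L(j85)| = 0.42 / (85.02 × 85.33 × 477.6) = 1.2121e-07
20 log₁₀(1.2121e-07) = -138.33 dB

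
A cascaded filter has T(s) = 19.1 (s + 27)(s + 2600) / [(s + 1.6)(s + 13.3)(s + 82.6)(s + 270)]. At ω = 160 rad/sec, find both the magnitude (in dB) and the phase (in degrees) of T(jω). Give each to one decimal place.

|j160 + 27| = √(160² + 27²) = 162.3
|j160 + 2600| = √(160² + 2600²) = 2605
|j160 + 1.6| = √(160² + 1.6²) = 160
|j160 + 13.3| = √(160² + 13.3²) = 160.6
|j160 + 82.6| = √(160² + 82.6²) = 180.1
|j160 + 270| = √(160² + 270²) = 313.8
|T(j160)| = 19.1 × 162.3 × 2605 / (160 × 160.6 × 180.1 × 313.8) = 0.0055609
20 log₁₀(0.0055609) = -45.10 dB
∠(j160 + 27) = arctan(160/27) = 80.42°
∠(j160 + 2600) = arctan(160/2600) = 3.52°
∠(j160 + 1.6) = arctan(160/1.6) = 89.43°
∠(j160 + 13.3) = arctan(160/13.3) = 85.25°
∠(j160 + 82.6) = arctan(160/82.6) = 62.69°
∠(j160 + 270) = arctan(160/270) = 30.65°
∠T(j160) = 80.42° + 3.52° − (89.43° + 85.25° + 62.69° + 30.65°) = -184.08°

|T| = -45.1 dB, ∠T = -184.1°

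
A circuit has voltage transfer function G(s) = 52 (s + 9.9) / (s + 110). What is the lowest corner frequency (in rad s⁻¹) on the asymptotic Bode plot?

Break frequencies occur at each pole and zero magnitude: 9.9 rad s⁻¹, 110 rad s⁻¹.
The lowest is 9.9 rad s⁻¹.

9.9 rad s⁻¹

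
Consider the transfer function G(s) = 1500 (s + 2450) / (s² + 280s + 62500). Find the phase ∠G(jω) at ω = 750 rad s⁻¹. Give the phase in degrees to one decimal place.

-140.2°

∠(j750 + 2450) = arctan(750/2450) = 17.02°
∠[(j750)² + 280(j750) + 62500] = ∠[-5e+05 + j2.1e+05] = 157.22°
∠G(j750) = 17.02° − 157.22° = -140.20°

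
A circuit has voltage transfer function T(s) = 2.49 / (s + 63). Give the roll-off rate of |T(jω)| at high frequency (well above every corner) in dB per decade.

-20 dB/decade

With 0 zeros and 1 pole, the high-frequency asymptotic slope is 20 × (0 − 1) = -20 dB/decade.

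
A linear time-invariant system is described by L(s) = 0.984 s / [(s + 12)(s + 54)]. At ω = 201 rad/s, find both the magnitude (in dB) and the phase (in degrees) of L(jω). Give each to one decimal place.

|j201| = 201
|j201 + 12| = √(201² + 12²) = 201.4
|j201 + 54| = √(201² + 54²) = 208.1
|L(j201)| = 0.984 × 201 / (201.4 × 208.1) = 0.0047195
20 log₁₀(0.0047195) = -46.52 dB
∠(j201) = 90.00°
∠(j201 + 12) = arctan(201/12) = 86.58°
∠(j201 + 54) = arctan(201/54) = 74.96°
∠L(j201) = 90.00° − (86.58° + 74.96°) = -71.55°

|L| = -46.5 dB, ∠L = -71.5°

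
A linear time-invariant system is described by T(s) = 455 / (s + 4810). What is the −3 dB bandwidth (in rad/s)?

For a single-pole low-pass, the −3 dB point is at the pole: ω = 4810 rad/s.

4810 rad/s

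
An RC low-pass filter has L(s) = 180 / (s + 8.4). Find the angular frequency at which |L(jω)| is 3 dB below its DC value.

For a single-pole low-pass, the −3 dB point is at the pole: ω = 8.4 rad s⁻¹.

8.4 rad s⁻¹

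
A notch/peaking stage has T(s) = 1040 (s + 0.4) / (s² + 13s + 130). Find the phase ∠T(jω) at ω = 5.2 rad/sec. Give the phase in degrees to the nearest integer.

∠(j5.2 + 0.4) = arctan(5.2/0.4) = 85.60°
∠[(j5.2)² + 13(j5.2) + 130] = ∠[102.96 + j67.6] = 33.29°
∠T(j5.2) = 85.60° − 33.29° = 52.31°

52°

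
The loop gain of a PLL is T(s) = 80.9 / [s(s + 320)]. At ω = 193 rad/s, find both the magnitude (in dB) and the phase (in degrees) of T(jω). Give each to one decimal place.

|j193 + 320| = √(193² + 320²) = 373.7
|j193| = 193
|T(j193)| = 80.9 / (373.7 × 193) = 0.0011217
20 log₁₀(0.0011217) = -59.00 dB
∠(j193 + 320) = arctan(193/320) = 31.10°
∠(j193) = 90.00°
∠T(j193) = − (31.10° + 90.00°) = -121.10°

|T| = -59.0 dB, ∠T = -121.1 deg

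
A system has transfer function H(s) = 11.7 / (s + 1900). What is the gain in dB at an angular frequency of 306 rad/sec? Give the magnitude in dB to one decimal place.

-44.3 dB

|j306 + 1900| = √(306² + 1900²) = 1924
|H(j306)| = 11.7 / 1924 = 0.0060796
20 log₁₀(0.0060796) = -44.32 dB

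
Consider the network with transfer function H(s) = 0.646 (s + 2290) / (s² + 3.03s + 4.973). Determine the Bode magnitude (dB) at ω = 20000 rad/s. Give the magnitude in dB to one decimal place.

-89.8 dB

|j20000 + 2290| = √(20000² + 2290²) = 2.013e+04
|(j20000)² + 3.03(j20000) + 4.973| = |-4e+08 + j60600| = 4e+08
|H(j20000)| = 0.646 × 2.013e+04 / 4e+08 = 3.2511e-05
20 log₁₀(3.2511e-05) = -89.76 dB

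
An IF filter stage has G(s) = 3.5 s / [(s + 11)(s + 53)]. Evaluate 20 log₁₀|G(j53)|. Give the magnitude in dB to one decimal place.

-26.8 dB

|j53| = 53
|j53 + 11| = √(53² + 11²) = 54.13
|j53 + 53| = √(53² + 53²) = 74.95
|G(j53)| = 3.5 × 53 / (54.13 × 74.95) = 0.045721
20 log₁₀(0.045721) = -26.80 dB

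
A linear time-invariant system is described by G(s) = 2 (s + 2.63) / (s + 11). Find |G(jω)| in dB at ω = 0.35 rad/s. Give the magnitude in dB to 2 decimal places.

-6.34 dB

|j0.35 + 2.63| = √(0.35² + 2.63²) = 2.653
|j0.35 + 11| = √(0.35² + 11²) = 11.01
|G(j0.35)| = 2 × 2.653 / 11.01 = 0.48215
20 log₁₀(0.48215) = -6.336 dB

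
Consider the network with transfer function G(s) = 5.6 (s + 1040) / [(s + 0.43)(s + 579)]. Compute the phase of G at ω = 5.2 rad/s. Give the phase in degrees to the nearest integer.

∠(j5.2 + 1040) = arctan(5.2/1040) = 0.29°
∠(j5.2 + 0.43) = arctan(5.2/0.43) = 85.27°
∠(j5.2 + 579) = arctan(5.2/579) = 0.51°
∠G(j5.2) = 0.29° − (85.27° + 0.51°) = -85.50°

-86°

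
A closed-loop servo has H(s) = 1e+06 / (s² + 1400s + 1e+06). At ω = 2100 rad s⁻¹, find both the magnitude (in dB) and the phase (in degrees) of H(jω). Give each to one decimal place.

|H| = -13.1 dB, ∠H = -139.2°

|(j2100)² + 1400(j2100) + 1e+06| = |-3.41e+06 + j2.94e+06| = 4.502e+06
|H(j2100)| = 1e+06 / 4.502e+06 = 0.2221
20 log₁₀(0.2221) = -13.07 dB
∠[(j2100)² + 1400(j2100) + 1e+06] = ∠[-3.41e+06 + j2.94e+06] = 139.23°
∠H(j2100) = −139.23° = -139.23°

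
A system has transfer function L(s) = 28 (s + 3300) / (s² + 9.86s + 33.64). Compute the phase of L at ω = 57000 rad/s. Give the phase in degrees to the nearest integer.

∠(j57000 + 3300) = arctan(57000/3300) = 86.69°
∠[(j57000)² + 9.86(j57000) + 33.64] = ∠[-3.249e+09 + j5.6202e+05] = 179.99°
∠L(j57000) = 86.69° − 179.99° = -93.30°

-93°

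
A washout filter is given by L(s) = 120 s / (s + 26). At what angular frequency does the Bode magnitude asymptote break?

26 rad/s

The single real pole at s = −26 gives a corner at ω = 26 rad/s.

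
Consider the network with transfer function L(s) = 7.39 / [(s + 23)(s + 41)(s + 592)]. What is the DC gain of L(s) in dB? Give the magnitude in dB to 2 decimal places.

-97.56 dB

L(0) = 7.39 / (23 × 41 × 592) = 1.3238e-05
20 log₁₀(1.3238e-05) = -97.564 dB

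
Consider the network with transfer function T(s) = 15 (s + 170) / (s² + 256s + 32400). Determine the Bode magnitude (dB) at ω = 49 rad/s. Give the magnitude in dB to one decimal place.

|j49 + 170| = √(49² + 170²) = 176.9
|(j49)² + 256(j49) + 32400| = |29999 + j12544| = 3.252e+04
|T(j49)| = 15 × 176.9 / 3.252e+04 = 0.081616
20 log₁₀(0.081616) = -21.76 dB

-21.8 dB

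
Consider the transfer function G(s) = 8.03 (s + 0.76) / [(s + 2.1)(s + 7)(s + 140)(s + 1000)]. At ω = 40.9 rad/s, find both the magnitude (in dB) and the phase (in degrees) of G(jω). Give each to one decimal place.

|j40.9 + 0.76| = √(40.9² + 0.76²) = 40.91
|j40.9 + 2.1| = √(40.9² + 2.1²) = 40.95
|j40.9 + 7| = √(40.9² + 7²) = 41.49
|j40.9 + 140| = √(40.9² + 140²) = 145.9
|j40.9 + 1000| = √(40.9² + 1000²) = 1001
|G(j40.9)| = 8.03 × 40.91 / (40.95 × 41.49 × 145.9 × 1001) = 1.3242e-06
20 log₁₀(1.3242e-06) = -117.56 dB
∠(j40.9 + 0.76) = arctan(40.9/0.76) = 88.94°
∠(j40.9 + 2.1) = arctan(40.9/2.1) = 87.06°
∠(j40.9 + 7) = arctan(40.9/7) = 80.29°
∠(j40.9 + 140) = arctan(40.9/140) = 16.29°
∠(j40.9 + 1000) = arctan(40.9/1000) = 2.34°
∠G(j40.9) = 88.94° − (87.06° + 80.29° + 16.29° + 2.34°) = -97.04°

|G| = -117.6 dB, ∠G = -97.0°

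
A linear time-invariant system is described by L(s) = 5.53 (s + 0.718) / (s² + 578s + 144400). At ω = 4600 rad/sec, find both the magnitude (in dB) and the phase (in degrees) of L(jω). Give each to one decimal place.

|j4600 + 0.718| = √(4600² + 0.718²) = 4600
|(j4600)² + 578(j4600) + 144400| = |-2.1016e+07 + j2.6588e+06| = 2.118e+07
|L(j4600)| = 5.53 × 4600 / 2.118e+07 = 0.0012009
20 log₁₀(0.0012009) = -58.41 dB
∠(j4600 + 0.718) = arctan(4600/0.718) = 89.99°
∠[(j4600)² + 578(j4600) + 144400] = ∠[-2.1016e+07 + j2.6588e+06] = 172.79°
∠L(j4600) = 89.99° − 172.79° = -82.80°

|L| = -58.4 dB, ∠L = -82.8°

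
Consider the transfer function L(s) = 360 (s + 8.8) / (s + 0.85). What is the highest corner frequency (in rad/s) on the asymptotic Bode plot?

8.8 rad/s

Break frequencies occur at each pole and zero magnitude: 0.85 rad/s, 8.8 rad/s.
The highest is 8.8 rad/s.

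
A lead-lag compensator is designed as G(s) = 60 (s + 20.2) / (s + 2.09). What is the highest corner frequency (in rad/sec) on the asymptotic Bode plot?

Break frequencies occur at each pole and zero magnitude: 2.09 rad/sec, 20.2 rad/sec.
The highest is 20.2 rad/sec.

20.2 rad/sec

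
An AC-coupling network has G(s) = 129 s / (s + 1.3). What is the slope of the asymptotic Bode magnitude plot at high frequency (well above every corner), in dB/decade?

With 1 zero and 1 pole, the high-frequency asymptotic slope is 20 × (1 − 1) = 0 dB/decade.

0 dB/decade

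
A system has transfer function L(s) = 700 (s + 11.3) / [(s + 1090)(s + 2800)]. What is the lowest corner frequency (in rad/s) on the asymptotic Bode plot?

Break frequencies occur at each pole and zero magnitude: 11.3 rad/s, 1090 rad/s, 2800 rad/s.
The lowest is 11.3 rad/s.

11.3 rad/s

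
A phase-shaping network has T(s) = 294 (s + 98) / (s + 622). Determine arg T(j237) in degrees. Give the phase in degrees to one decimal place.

46.7°

∠(j237 + 98) = arctan(237/98) = 67.53°
∠(j237 + 622) = arctan(237/622) = 20.86°
∠T(j237) = 67.53° − 20.86° = 46.68°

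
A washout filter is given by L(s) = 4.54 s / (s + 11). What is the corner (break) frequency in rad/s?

The single real pole at s = −11 gives a corner at ω = 11 rad/s.

11 rad/s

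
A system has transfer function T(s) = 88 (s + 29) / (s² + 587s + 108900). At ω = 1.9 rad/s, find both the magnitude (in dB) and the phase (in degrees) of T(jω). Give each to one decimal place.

|j1.9 + 29| = √(1.9² + 29²) = 29.06
|(j1.9)² + 587(j1.9) + 108900| = |1.089e+05 + j1115.3| = 1.089e+05
|T(j1.9)| = 88 × 29.06 / 1.089e+05 = 0.023484
20 log₁₀(0.023484) = -32.58 dB
∠(j1.9 + 29) = arctan(1.9/29) = 3.75°
∠[(j1.9)² + 587(j1.9) + 108900] = ∠[1.089e+05 + j1115.3] = 0.59°
∠T(j1.9) = 3.75° − 0.59° = 3.16°

|T| = -32.6 dB, ∠T = 3.2 deg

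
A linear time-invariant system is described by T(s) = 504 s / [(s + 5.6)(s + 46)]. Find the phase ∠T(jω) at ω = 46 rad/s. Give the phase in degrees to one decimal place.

-38.1°

∠(j46) = 90.00°
∠(j46 + 5.6) = arctan(46/5.6) = 83.06°
∠(j46 + 46) = arctan(46/46) = 45.00°
∠T(j46) = 90.00° − (83.06° + 45.00°) = -38.06°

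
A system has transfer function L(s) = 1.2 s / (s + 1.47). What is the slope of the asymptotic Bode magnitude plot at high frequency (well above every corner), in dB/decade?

0 dB/decade

With 1 zero and 1 pole, the high-frequency asymptotic slope is 20 × (1 − 1) = 0 dB/decade.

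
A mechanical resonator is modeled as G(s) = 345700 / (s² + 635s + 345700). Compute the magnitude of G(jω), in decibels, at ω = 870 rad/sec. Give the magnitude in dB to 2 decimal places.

-5.99 dB

|(j870)² + 635(j870) + 345700| = |-4.112e+05 + j5.5245e+05| = 6.887e+05
|G(j870)| = 345700 / 6.887e+05 = 0.50197
20 log₁₀(0.50197) = -5.986 dB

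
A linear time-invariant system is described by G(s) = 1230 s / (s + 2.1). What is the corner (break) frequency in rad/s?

The single real pole at s = −2.1 gives a corner at ω = 2.1 rad/s.

2.1 rad/s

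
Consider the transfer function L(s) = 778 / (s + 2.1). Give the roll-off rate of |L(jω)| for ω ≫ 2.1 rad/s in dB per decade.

With 0 zeros and 1 pole, the high-frequency asymptotic slope is 20 × (0 − 1) = -20 dB/decade.

-20 dB/decade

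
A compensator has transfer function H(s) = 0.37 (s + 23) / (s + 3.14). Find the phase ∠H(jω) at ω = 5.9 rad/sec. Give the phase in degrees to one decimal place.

-47.6°

∠(j5.9 + 23) = arctan(5.9/23) = 14.39°
∠(j5.9 + 3.14) = arctan(5.9/3.14) = 61.98°
∠H(j5.9) = 14.39° − 61.98° = -47.59°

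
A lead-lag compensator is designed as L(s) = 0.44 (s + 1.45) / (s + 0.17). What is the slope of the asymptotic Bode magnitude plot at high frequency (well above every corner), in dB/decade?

With 1 zero and 1 pole, the high-frequency asymptotic slope is 20 × (1 − 1) = 0 dB/decade.

0 dB/decade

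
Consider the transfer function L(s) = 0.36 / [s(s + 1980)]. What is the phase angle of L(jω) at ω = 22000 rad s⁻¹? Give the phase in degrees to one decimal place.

-174.9°

∠(j22000 + 1980) = arctan(22000/1980) = 84.86°
∠(j22000) = 90.00°
∠L(j22000) = − (84.86° + 90.00°) = -174.86°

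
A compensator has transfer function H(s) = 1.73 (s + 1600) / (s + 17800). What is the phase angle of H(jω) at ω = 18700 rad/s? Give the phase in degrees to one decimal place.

38.7 deg

∠(j18700 + 1600) = arctan(18700/1600) = 85.11°
∠(j18700 + 17800) = arctan(18700/17800) = 46.41°
∠H(j18700) = 85.11° − 46.41° = 38.70°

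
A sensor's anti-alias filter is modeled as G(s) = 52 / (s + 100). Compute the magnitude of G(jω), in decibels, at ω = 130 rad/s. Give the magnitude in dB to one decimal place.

-10.0 dB

|j130 + 100| = √(130² + 100²) = 164
|G(j130)| = 52 / 164 = 0.31705
20 log₁₀(0.31705) = -9.98 dB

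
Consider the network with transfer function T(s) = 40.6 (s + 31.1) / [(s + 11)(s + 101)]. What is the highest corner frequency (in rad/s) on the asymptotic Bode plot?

Break frequencies occur at each pole and zero magnitude: 11 rad/s, 31.1 rad/s, 101 rad/s.
The highest is 101 rad/s.

101 rad/s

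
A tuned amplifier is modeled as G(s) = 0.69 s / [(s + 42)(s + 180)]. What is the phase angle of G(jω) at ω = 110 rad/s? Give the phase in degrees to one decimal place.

∠(j110) = 90.00°
∠(j110 + 42) = arctan(110/42) = 69.10°
∠(j110 + 180) = arctan(110/180) = 31.43°
∠G(j110) = 90.00° − (69.10° + 31.43°) = -10.53°

-10.5 deg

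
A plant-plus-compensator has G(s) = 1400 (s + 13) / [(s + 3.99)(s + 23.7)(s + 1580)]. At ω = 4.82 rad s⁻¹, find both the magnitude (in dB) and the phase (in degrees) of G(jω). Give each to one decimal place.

|G| = -21.8 dB, ∠G = -41.7°

|j4.82 + 13| = √(4.82² + 13²) = 13.86
|j4.82 + 3.99| = √(4.82² + 3.99²) = 6.257
|j4.82 + 23.7| = √(4.82² + 23.7²) = 24.19
|j4.82 + 1580| = √(4.82² + 1580²) = 1580
|G(j4.82)| = 1400 × 13.86 / (6.257 × 24.19 × 1580) = 0.081181
20 log₁₀(0.081181) = -21.81 dB
∠(j4.82 + 13) = arctan(4.82/13) = 20.34°
∠(j4.82 + 3.99) = arctan(4.82/3.99) = 50.38°
∠(j4.82 + 23.7) = arctan(4.82/23.7) = 11.50°
∠(j4.82 + 1580) = arctan(4.82/1580) = 0.17°
∠G(j4.82) = 20.34° − (50.38° + 11.50° + 0.17°) = -41.71°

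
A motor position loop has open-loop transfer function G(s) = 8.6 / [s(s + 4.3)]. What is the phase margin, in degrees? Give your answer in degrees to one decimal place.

Gain crossover: |G(jω)| = 1 at ω ≈ 1.84 rad/sec.
∠G(j1.84) = −90° − arctan(1.84/4.3) ≈ -113.15°
PM = 180° + (-113.15°) = 66.85°

66.8 deg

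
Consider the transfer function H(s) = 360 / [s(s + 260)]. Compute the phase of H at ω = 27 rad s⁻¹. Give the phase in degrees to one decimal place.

-95.9°

∠(j27 + 260) = arctan(27/260) = 5.93°
∠(j27) = 90.00°
∠H(j27) = − (5.93° + 90.00°) = -95.93°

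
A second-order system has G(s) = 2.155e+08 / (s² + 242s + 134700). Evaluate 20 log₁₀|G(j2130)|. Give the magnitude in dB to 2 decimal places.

33.74 dB

|(j2130)² + 242(j2130) + 134700| = |-4.4022e+06 + j5.1546e+05| = 4.432e+06
|G(j2130)| = 2.155e+08 / 4.432e+06 = 48.621
20 log₁₀(48.621) = 33.736 dB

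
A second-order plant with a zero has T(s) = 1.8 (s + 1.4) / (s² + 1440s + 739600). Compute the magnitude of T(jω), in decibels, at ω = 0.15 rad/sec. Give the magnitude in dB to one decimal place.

-109.3 dB

|j0.15 + 1.4| = √(0.15² + 1.4²) = 1.408
|(j0.15)² + 1440(j0.15) + 739600| = |7.396e+05 + j216| = 7.396e+05
|T(j0.15)| = 1.8 × 1.408 / 7.396e+05 = 3.4267e-06
20 log₁₀(3.4267e-06) = -109.30 dB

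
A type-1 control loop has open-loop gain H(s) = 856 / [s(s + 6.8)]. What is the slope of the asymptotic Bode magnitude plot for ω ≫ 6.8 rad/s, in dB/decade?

-40 dB/decade

With 0 zeros and 2 poles, the high-frequency asymptotic slope is 20 × (0 − 2) = -40 dB/decade.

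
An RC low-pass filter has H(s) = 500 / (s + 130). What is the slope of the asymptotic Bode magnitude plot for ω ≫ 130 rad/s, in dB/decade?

With 0 zeros and 1 pole, the high-frequency asymptotic slope is 20 × (0 − 1) = -20 dB/decade.

-20 dB/decade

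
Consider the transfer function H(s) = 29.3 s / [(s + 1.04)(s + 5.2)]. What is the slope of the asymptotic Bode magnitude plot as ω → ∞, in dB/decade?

With 1 zero and 2 poles, the high-frequency asymptotic slope is 20 × (1 − 2) = -20 dB/decade.

-20 dB/decade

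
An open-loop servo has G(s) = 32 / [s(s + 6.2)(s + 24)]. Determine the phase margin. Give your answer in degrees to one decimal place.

87.5°

Gain crossover: |G(jω)| = 1 at ω ≈ 0.215 rad s⁻¹.
∠G(j0.215) = −90° − arctan(0.215/6.2) − arctan(0.215/24) ≈ -92.50°
PM = 180° + (-92.50°) = 87.50°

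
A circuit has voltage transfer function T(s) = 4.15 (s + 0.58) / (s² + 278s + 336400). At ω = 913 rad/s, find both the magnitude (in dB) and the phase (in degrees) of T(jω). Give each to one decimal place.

|T| = -43.4 dB, ∠T = -63.0°

|j913 + 0.58| = √(913² + 0.58²) = 913
|(j913)² + 278(j913) + 336400| = |-4.9717e+05 + j2.5381e+05| = 5.582e+05
|T(j913)| = 4.15 × 913 / 5.582e+05 = 0.0067877
20 log₁₀(0.0067877) = -43.37 dB
∠(j913 + 0.58) = arctan(913/0.58) = 89.96°
∠[(j913)² + 278(j913) + 336400] = ∠[-4.9717e+05 + j2.5381e+05] = 152.95°
∠T(j913) = 89.96° − 152.95° = -62.99°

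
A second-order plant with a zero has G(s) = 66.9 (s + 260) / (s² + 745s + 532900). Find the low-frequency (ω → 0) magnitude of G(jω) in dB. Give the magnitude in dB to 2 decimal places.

G(0) = 66.9 × 260 / 532900 = 0.03264
20 log₁₀(0.03264) = -29.725 dB

-29.72 dB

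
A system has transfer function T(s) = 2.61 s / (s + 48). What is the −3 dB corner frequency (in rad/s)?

48 rad/s

For a single-pole high-pass, the −3 dB point is at the pole: ω = 48 rad/s.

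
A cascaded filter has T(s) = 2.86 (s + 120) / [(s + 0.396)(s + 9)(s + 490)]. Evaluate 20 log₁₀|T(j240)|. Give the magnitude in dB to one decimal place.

-92.3 dB

|j240 + 120| = √(240² + 120²) = 268.3
|j240 + 0.396| = √(240² + 0.396²) = 240
|j240 + 9| = √(240² + 9²) = 240.2
|j240 + 490| = √(240² + 490²) = 545.6
|T(j240)| = 2.86 × 268.3 / (240 × 240.2 × 545.6) = 2.4401e-05
20 log₁₀(2.4401e-05) = -92.25 dB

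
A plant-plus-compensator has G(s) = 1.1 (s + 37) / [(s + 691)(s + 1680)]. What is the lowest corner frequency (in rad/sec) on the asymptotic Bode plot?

37 rad/sec

Break frequencies occur at each pole and zero magnitude: 37 rad/sec, 691 rad/sec, 1680 rad/sec.
The lowest is 37 rad/sec.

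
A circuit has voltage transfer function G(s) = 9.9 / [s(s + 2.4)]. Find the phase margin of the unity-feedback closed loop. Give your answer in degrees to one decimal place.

Gain crossover: |G(jω)| = 1 at ω ≈ 2.73 rad/s.
∠G(j2.73) = −90° − arctan(2.73/2.4) ≈ -138.64°
PM = 180° + (-138.64°) = 41.36°

41.4 deg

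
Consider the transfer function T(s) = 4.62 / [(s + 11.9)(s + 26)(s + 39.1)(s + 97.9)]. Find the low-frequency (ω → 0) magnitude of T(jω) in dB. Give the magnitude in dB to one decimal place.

T(0) = 4.62 / (11.9 × 26 × 39.1 × 97.9) = 3.9009e-06
20 log₁₀(3.9009e-06) = -108.18 dB

-108.2 dB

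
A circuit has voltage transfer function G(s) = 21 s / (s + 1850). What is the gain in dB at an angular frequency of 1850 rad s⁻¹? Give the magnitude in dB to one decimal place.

23.4 dB

|j1850| = 1850
|j1850 + 1850| = √(1850² + 1850²) = 2616
|G(j1850)| = 21 × 1850 / 2616 = 14.849
20 log₁₀(14.849) = 23.43 dB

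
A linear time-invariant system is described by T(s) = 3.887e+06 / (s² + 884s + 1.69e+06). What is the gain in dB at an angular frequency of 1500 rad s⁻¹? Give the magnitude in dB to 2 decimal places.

|(j1500)² + 884(j1500) + 1.69e+06| = |-5.6e+05 + j1.326e+06| = 1.439e+06
|T(j1500)| = 3.887e+06 / 1.439e+06 = 2.7004
20 log₁₀(2.7004) = 8.629 dB

8.63 dB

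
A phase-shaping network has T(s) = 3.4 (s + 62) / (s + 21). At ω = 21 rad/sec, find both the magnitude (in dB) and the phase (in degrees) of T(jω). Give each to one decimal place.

|T| = 17.5 dB, ∠T = -26.3°

|j21 + 62| = √(21² + 62²) = 65.46
|j21 + 21| = √(21² + 21²) = 29.7
|T(j21)| = 3.4 × 65.46 / 29.7 = 7.4941
20 log₁₀(7.4941) = 17.49 dB
∠(j21 + 62) = arctan(21/62) = 18.71°
∠(j21 + 21) = arctan(21/21) = 45.00°
∠T(j21) = 18.71° − 45.00° = -26.29°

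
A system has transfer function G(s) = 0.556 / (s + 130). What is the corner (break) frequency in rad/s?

130 rad/s

The single real pole at s = −130 gives a corner at ω = 130 rad/s.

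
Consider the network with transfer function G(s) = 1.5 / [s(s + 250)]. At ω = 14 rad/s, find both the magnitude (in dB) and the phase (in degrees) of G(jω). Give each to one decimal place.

|j14 + 250| = √(14² + 250²) = 250.4
|j14| = 14
|G(j14)| = 1.5 / (250.4 × 14) = 0.0004279
20 log₁₀(0.0004279) = -67.37 dB
∠(j14 + 250) = arctan(14/250) = 3.21°
∠(j14) = 90.00°
∠G(j14) = − (3.21° + 90.00°) = -93.21°

|G| = -67.4 dB, ∠G = -93.2 deg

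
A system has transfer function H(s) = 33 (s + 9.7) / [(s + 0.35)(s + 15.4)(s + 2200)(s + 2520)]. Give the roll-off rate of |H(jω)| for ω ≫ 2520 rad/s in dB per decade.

With 1 zero and 4 poles, the high-frequency asymptotic slope is 20 × (1 − 4) = -60 dB/decade.

-60 dB/decade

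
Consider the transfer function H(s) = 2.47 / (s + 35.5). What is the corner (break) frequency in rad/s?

35.5 rad/s

The single real pole at s = −35.5 gives a corner at ω = 35.5 rad/s.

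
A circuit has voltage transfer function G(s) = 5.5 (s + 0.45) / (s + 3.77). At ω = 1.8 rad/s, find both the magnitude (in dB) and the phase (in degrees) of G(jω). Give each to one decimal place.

|j1.8 + 0.45| = √(1.8² + 0.45²) = 1.855
|j1.8 + 3.77| = √(1.8² + 3.77²) = 4.178
|G(j1.8)| = 5.5 × 1.855 / 4.178 = 2.4427
20 log₁₀(2.4427) = 7.76 dB
∠(j1.8 + 0.45) = arctan(1.8/0.45) = 75.96°
∠(j1.8 + 3.77) = arctan(1.8/3.77) = 25.52°
∠G(j1.8) = 75.96° − 25.52° = 50.44°

|G| = 7.8 dB, ∠G = 50.4°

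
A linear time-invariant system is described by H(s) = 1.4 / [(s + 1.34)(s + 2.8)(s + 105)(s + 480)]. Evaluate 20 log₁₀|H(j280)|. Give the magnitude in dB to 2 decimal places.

|j280 + 1.34| = √(280² + 1.34²) = 280
|j280 + 2.8| = √(280² + 2.8²) = 280
|j280 + 105| = √(280² + 105²) = 299
|j280 + 480| = √(280² + 480²) = 555.7
|H(j280)| = 1.4 / (280 × 280 × 299 × 555.7) = 1.0745e-10
20 log₁₀(1.0745e-10) = -199.376 dB

-199.38 dB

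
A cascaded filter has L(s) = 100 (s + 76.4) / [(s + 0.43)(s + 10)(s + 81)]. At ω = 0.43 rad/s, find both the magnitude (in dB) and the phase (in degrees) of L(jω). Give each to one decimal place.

|j0.43 + 76.4| = √(0.43² + 76.4²) = 76.4
|j0.43 + 0.43| = √(0.43² + 0.43²) = 0.6081
|j0.43 + 10| = √(0.43² + 10²) = 10.01
|j0.43 + 81| = √(0.43² + 81²) = 81
|L(j0.43)| = 100 × 76.4 / (0.6081 × 10.01 × 81) = 15.496
20 log₁₀(15.496) = 23.80 dB
∠(j0.43 + 76.4) = arctan(0.43/76.4) = 0.32°
∠(j0.43 + 0.43) = arctan(0.43/0.43) = 45.00°
∠(j0.43 + 10) = arctan(0.43/10) = 2.46°
∠(j0.43 + 81) = arctan(0.43/81) = 0.30°
∠L(j0.43) = 0.32° − (45.00° + 2.46° + 0.30°) = -47.44°

|L| = 23.8 dB, ∠L = -47.4°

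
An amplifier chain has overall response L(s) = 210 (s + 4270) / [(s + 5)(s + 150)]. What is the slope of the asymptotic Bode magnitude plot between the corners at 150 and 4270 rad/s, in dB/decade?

-40 dB/decade

In this band the factors already past their corner are: pole at 5, pole at 150; net slope = -40 dB/decade.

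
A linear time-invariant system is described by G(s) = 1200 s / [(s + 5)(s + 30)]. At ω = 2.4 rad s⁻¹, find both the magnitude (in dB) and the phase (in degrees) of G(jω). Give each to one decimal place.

|G| = 24.7 dB, ∠G = 59.8°

|j2.4| = 2.4
|j2.4 + 5| = √(2.4² + 5²) = 5.546
|j2.4 + 30| = √(2.4² + 30²) = 30.1
|G(j2.4)| = 1200 × 2.4 / (5.546 × 30.1) = 17.254
20 log₁₀(17.254) = 24.74 dB
∠(j2.4) = 90.00°
∠(j2.4 + 5) = arctan(2.4/5) = 25.64°
∠(j2.4 + 30) = arctan(2.4/30) = 4.57°
∠G(j2.4) = 90.00° − (25.64° + 4.57°) = 59.79°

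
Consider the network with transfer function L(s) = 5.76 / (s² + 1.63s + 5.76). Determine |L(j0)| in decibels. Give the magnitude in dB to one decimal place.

L(0) = 5.76 / 5.76 = 1
20 log₁₀(1) = 0.00 dB

0.0 dB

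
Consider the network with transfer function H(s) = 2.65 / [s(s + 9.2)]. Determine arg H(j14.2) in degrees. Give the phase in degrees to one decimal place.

-147.1°

∠(j14.2 + 9.2) = arctan(14.2/9.2) = 57.06°
∠(j14.2) = 90.00°
∠H(j14.2) = − (57.06° + 90.00°) = -147.06°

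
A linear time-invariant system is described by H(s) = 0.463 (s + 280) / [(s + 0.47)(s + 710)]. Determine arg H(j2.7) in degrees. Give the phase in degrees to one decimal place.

∠(j2.7 + 280) = arctan(2.7/280) = 0.55°
∠(j2.7 + 0.47) = arctan(2.7/0.47) = 80.13°
∠(j2.7 + 710) = arctan(2.7/710) = 0.22°
∠H(j2.7) = 0.55° − (80.13° + 0.22°) = -79.79°

-79.8°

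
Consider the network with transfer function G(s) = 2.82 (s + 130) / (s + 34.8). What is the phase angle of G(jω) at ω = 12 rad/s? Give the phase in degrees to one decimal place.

∠(j12 + 130) = arctan(12/130) = 5.27°
∠(j12 + 34.8) = arctan(12/34.8) = 19.03°
∠G(j12) = 5.27° − 19.03° = -13.75°

-13.8°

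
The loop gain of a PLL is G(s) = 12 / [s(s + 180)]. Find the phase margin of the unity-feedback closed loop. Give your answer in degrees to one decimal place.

Gain crossover: |G(jω)| = 1 at ω ≈ 0.0667 rad/s.
∠G(j0.0667) = −90° − arctan(0.0667/180) ≈ -90.02°
PM = 180° + (-90.02°) = 89.98°

90.0 deg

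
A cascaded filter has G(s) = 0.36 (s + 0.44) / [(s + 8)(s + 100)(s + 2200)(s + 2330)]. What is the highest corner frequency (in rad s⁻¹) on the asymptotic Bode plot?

2330 rad s⁻¹

Break frequencies occur at each pole and zero magnitude: 0.44 rad s⁻¹, 8 rad s⁻¹, 100 rad s⁻¹, 2200 rad s⁻¹, 2330 rad s⁻¹.
The highest is 2330 rad s⁻¹.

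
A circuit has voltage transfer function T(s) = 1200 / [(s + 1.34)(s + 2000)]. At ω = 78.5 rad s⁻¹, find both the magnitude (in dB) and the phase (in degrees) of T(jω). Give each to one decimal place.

|j78.5 + 1.34| = √(78.5² + 1.34²) = 78.51
|j78.5 + 2000| = √(78.5² + 2000²) = 2002
|T(j78.5)| = 1200 / (78.51 × 2002) = 0.0076363
20 log₁₀(0.0076363) = -42.34 dB
∠(j78.5 + 1.34) = arctan(78.5/1.34) = 89.02°
∠(j78.5 + 2000) = arctan(78.5/2000) = 2.25°
∠T(j78.5) = − (89.02° + 2.25°) = -91.27°

|T| = -42.3 dB, ∠T = -91.3 deg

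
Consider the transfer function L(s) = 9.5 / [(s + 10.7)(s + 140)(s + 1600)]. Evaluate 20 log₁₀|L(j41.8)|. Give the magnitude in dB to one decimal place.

-120.5 dB

|j41.8 + 10.7| = √(41.8² + 10.7²) = 43.15
|j41.8 + 140| = √(41.8² + 140²) = 146.1
|j41.8 + 1600| = √(41.8² + 1600²) = 1601
|L(j41.8)| = 9.5 / (43.15 × 146.1 × 1601) = 9.4151e-07
20 log₁₀(9.4151e-07) = -120.52 dB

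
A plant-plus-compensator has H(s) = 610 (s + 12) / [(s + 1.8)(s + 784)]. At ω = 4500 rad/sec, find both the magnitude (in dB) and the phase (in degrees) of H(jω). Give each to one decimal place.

|j4500 + 12| = √(4500² + 12²) = 4500
|j4500 + 1.8| = √(4500² + 1.8²) = 4500
|j4500 + 784| = √(4500² + 784²) = 4568
|H(j4500)| = 610 × 4500 / (4500 × 4568) = 0.13354
20 log₁₀(0.13354) = -17.49 dB
∠(j4500 + 12) = arctan(4500/12) = 89.85°
∠(j4500 + 1.8) = arctan(4500/1.8) = 89.98°
∠(j4500 + 784) = arctan(4500/784) = 80.12°
∠H(j4500) = 89.85° − (89.98° + 80.12°) = -80.25°

|H| = -17.5 dB, ∠H = -80.2°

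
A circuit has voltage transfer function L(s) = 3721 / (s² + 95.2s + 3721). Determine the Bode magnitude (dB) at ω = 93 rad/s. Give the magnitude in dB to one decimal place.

|(j93)² + 95.2(j93) + 3721| = |-4928 + j8853.6| = 1.013e+04
|L(j93)| = 3721 / 1.013e+04 = 0.36723
20 log₁₀(0.36723) = -8.70 dB

-8.7 dB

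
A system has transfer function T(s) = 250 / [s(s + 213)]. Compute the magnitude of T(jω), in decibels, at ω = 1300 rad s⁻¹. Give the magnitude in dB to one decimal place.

-76.7 dB

|j1300 + 213| = √(1300² + 213²) = 1317
|j1300| = 1300
|T(j1300)| = 250 / (1317 × 1300) = 0.00014598
20 log₁₀(0.00014598) = -76.71 dB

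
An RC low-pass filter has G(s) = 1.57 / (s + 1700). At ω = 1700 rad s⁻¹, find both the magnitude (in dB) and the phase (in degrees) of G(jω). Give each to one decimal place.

|G| = -63.7 dB, ∠G = -45.0°

|j1700 + 1700| = √(1700² + 1700²) = 2404
|G(j1700)| = 1.57 / 2404 = 0.00065303
20 log₁₀(0.00065303) = -63.70 dB
∠(j1700 + 1700) = arctan(1700/1700) = 45.00°
∠G(j1700) = −45.00° = -45.00°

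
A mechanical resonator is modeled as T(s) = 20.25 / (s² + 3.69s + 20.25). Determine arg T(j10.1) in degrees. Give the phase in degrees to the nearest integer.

∠[(j10.1)² + 3.69(j10.1) + 20.25] = ∠[-81.76 + j37.269] = 155.49°
∠T(j10.1) = −155.49° = -155.49°

-155°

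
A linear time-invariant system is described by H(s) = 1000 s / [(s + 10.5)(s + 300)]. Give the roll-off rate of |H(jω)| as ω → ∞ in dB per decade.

-20 dB/decade

With 1 zero and 2 poles, the high-frequency asymptotic slope is 20 × (1 − 2) = -20 dB/decade.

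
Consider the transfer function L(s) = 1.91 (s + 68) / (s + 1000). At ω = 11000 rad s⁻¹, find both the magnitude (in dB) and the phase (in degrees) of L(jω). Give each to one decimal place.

|j11000 + 68| = √(11000² + 68²) = 1.1e+04
|j11000 + 1000| = √(11000² + 1000²) = 1.105e+04
|L(j11000)| = 1.91 × 1.1e+04 / 1.105e+04 = 1.9022
20 log₁₀(1.9022) = 5.59 dB
∠(j11000 + 68) = arctan(11000/68) = 89.65°
∠(j11000 + 1000) = arctan(11000/1000) = 84.81°
∠L(j11000) = 89.65° − 84.81° = 4.84°

|L| = 5.6 dB, ∠L = 4.8°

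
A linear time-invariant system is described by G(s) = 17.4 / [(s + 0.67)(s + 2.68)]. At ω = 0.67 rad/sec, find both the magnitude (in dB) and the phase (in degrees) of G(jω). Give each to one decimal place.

|j0.67 + 0.67| = √(0.67² + 0.67²) = 0.9475
|j0.67 + 2.68| = √(0.67² + 2.68²) = 2.762
|G(j0.67)| = 17.4 / (0.9475 × 2.762) = 6.6475
20 log₁₀(6.6475) = 16.45 dB
∠(j0.67 + 0.67) = arctan(0.67/0.67) = 45.00°
∠(j0.67 + 2.68) = arctan(0.67/2.68) = 14.04°
∠G(j0.67) = − (45.00° + 14.04°) = -59.04°

|G| = 16.5 dB, ∠G = -59.0°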